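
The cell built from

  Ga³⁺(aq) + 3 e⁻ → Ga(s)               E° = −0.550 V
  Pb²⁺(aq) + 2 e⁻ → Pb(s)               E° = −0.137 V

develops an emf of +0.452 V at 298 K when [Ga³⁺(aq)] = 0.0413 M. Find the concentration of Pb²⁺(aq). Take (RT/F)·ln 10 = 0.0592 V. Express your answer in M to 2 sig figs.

2.5 M

Pb²⁺/Pb is the cathode (higher E°); E°cell = −0.137 − (−0.550) = +0.413 V with n = 6.
From the Nernst equation, log Q = n(E° − E)/0.0592 = 6·(+0.413 − (+0.452))/0.0592 = −3.953.
For 3 Pb²⁺(aq) + 2 Ga(s) → 3 Pb(s) + 2 Ga³⁺(aq), the reaction quotient is Q = [Ga³⁺(aq)]^2 / [Pb²⁺(aq)]^3.
Substituting the known concentrations and solving, log [Pb²⁺(aq)] = 0.395 and [Pb²⁺(aq)] = 2.5 M.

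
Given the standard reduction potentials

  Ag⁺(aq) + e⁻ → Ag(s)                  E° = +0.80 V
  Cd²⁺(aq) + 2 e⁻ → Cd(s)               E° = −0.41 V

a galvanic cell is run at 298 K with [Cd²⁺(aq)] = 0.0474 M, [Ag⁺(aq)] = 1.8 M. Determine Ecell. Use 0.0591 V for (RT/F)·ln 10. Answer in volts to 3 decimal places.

Since E°(Ag⁺/Ag) > E°(Cd²⁺/Cd), Ag⁺/Ag serves as the cathode.
E°cell = +0.80 − (−0.41) = +1.21 V, with n = 2 electrons transferred.
For the overall reaction 2 Ag⁺(aq) + Cd(s) → 2 Ag(s) + Cd²⁺(aq), Q = [Cd²⁺(aq)] / [Ag⁺(aq)]^2 = 0.0146, giving log Q = −1.835.
Applying E = E° − (RT ln10/nF)·log Q gives +1.21 − (0.0591/2)(−1.835) = +1.264 V.

+1.264 V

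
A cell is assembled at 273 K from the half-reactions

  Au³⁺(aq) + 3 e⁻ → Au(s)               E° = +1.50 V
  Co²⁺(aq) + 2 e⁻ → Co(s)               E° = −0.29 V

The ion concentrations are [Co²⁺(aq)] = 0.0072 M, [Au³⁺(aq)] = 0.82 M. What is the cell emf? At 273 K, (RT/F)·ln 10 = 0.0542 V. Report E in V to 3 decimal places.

+1.847 V

The Au³⁺/Au couple has the more positive E°, so it is the cathode; Co²⁺/Co is the anode.
E°cell = E°cat − E°an = +1.50 − (−0.29) = +1.79 V; n = 6.
The balanced reaction is 2 Au³⁺(aq) + 3 Co(s) → 2 Au(s) + 3 Co²⁺(aq), so Q = [Co²⁺(aq)]^3 / [Au³⁺(aq)]^2 = 5.55×10^−7 and log Q = −6.256.
E = E° − (0.0542/n)·log Q = +1.79 − (0.0542/6)(−6.256) = +1.847 V.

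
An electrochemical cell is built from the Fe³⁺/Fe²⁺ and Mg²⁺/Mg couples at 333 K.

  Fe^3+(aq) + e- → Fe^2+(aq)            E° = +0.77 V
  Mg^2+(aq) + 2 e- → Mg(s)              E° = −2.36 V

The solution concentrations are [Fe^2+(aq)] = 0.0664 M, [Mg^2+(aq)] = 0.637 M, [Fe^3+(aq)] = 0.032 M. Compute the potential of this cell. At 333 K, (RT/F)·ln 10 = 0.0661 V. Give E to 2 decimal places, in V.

Since E°(Fe³⁺/Fe²⁺) > E°(Mg²⁺/Mg), Fe³⁺/Fe²⁺ serves as the cathode.
E°cell = +0.77 − (−2.36) = +3.13 V, with n = 2 electrons transferred.
For the overall reaction 2 Fe^3+(aq) + Mg(s) → 2 Fe^2+(aq) + Mg^2+(aq), Q = ([Fe^2+(aq)]^2·[Mg^2+(aq)]) / [Fe^3+(aq)]^2 = 2.74, giving log Q = 0.438.
By the Nernst equation, E = +3.13 − (0.0661/2)·(0.438) = +3.12 V.

+3.12 V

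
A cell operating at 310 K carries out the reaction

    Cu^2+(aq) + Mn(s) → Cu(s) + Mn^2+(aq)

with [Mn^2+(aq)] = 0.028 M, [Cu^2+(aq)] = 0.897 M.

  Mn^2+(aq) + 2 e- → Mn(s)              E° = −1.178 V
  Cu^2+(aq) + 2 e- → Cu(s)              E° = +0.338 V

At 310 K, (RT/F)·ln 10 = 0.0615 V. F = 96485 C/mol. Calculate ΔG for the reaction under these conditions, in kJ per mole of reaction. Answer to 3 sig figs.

−301 kJ/mol

E°cell = +0.338 − (−1.178) = +1.516 V; the balanced reaction transfers n = 2 electrons.
The reaction quotient is [Mn^2+(aq)] / [Cu^2+(aq)] = 0.0312; by Nernst, E = +1.516 − (0.0615/2)(−1.506) = +1.5623 V.
Finally ΔG = −nFE = −(2)(96485 C/mol)(+1.5623 V) = −301 kJ/mol.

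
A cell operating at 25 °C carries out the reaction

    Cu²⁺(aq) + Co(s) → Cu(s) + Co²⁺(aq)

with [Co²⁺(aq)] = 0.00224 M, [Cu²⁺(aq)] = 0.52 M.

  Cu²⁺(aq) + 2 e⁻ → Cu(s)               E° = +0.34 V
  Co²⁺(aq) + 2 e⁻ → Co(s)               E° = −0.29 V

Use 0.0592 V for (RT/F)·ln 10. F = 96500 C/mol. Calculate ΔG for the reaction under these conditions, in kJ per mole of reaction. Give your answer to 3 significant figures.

−135 kJ/mol

The standard cell potential is +0.34 − (−0.29) = +0.63 V, with n = 2 electrons in the balanced equation.
Here Q = [Co²⁺(aq)] / [Cu²⁺(aq)] = 0.00431 (log Q = −2.366), giving E = +0.63 − (0.0592/2)·(−2.366) = +0.7000 V.
ΔG = −nFE = −(2)(96500)(+0.7000) J/mol = −135 kJ/mol.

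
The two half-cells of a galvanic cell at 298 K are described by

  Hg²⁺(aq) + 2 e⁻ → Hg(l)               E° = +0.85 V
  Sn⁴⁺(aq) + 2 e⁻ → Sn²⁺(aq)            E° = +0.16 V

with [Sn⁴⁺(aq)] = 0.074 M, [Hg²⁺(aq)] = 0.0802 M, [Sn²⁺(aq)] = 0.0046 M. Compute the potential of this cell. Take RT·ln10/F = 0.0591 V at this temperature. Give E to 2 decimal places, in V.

+0.62 V

The Hg²⁺/Hg couple has the more positive E°, so it is the cathode; Sn⁴⁺/Sn²⁺ is the anode.
E°cell = +0.85 − (+0.16) = +0.69 V, with n = 2 electrons transferred.
The balanced reaction is Hg²⁺(aq) + Sn²⁺(aq) → Hg(l) + Sn⁴⁺(aq), so Q = [Sn⁴⁺(aq)] / ([Hg²⁺(aq)]·[Sn²⁺(aq)]) = 201 and log Q = 2.302.
By the Nernst equation, E = +0.69 − (0.0591/2)·(2.302) = +0.62 V.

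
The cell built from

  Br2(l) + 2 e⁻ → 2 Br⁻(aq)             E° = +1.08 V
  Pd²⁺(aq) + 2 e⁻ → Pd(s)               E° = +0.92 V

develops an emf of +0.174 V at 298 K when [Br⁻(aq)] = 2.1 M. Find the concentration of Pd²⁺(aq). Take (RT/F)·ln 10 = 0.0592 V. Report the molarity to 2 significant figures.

The Br₂/Br⁻ couple has the larger reduction potential, so it is the cathode: E°cell = +1.08 − (+0.92) = +0.16 V and n = 2.
Rearranging E = E° − (0.0592/n)·log Q gives log Q = 2(+0.16 − (+0.174))/0.0592 = −0.473.
The balanced reaction is Br2(l) + Pd(s) → 2 Br⁻(aq) + Pd²⁺(aq), so Q = [Br⁻(aq)]^2·[Pd²⁺(aq)].
Isolating [Pd²⁺(aq)] in Q = 10^{−0.473} yields log [Pd²⁺(aq)] = −1.117, i.e. 0.076 M.

0.076 M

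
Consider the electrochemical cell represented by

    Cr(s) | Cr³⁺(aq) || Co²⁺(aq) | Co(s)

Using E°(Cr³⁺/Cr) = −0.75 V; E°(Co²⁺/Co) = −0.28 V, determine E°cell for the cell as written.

+0.47 V

By convention the left-hand electrode in cell notation is the anode (oxidation) and the right-hand electrode is the cathode (reduction).
E°cell = E°(right) − E°(left) = −0.28 − (−0.75) = +0.47 V.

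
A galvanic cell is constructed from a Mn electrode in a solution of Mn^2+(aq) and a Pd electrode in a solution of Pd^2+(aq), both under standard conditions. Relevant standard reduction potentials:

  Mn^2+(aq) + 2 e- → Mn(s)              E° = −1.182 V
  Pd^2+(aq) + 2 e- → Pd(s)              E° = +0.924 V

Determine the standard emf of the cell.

+2.106 V

Of the two couples in this cell, the one with the more positive reduction potential is reduced at the cathode: here that is Pd²⁺/Pd (+0.924 V); Mn²⁺/Mn (−1.182 V) is the anode.
E°cell = E°(cathode) − E°(anode) = +0.924 − (−1.182) = +2.106 V.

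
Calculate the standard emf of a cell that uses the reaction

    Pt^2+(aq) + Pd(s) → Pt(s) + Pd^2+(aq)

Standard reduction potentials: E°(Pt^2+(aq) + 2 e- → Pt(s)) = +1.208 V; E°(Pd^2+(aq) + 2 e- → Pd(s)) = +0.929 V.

+0.279 V

Pt^2+(aq) gains electrons, so the Pt²⁺/Pt couple is the cathode; the Pd²⁺/Pd couple is the anode.
E°cell = E°(cathode) − E°(anode) = +1.208 − (+0.929) = +0.279 V.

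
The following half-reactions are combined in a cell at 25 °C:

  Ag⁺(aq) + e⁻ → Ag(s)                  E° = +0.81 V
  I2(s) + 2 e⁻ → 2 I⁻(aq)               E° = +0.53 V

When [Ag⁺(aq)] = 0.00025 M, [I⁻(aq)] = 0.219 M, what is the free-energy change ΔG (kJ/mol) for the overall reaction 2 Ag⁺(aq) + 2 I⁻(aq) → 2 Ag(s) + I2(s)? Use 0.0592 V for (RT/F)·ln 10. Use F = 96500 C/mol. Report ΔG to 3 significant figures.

−5.35 kJ/mol

E°cell = +0.81 − (+0.53) = +0.28 V; the balanced reaction transfers n = 2 electrons.
Q = 1 / ([Ag⁺(aq)]^2·[I⁻(aq)]^2) = 3.34×10^8, so log Q = 8.523 and E = +0.28 − (0.0592/2)(8.523) = +0.0277 V.
Finally ΔG = −nFE = −(2)(96500 C/mol)(+0.0277 V) = −5.35 kJ/mol.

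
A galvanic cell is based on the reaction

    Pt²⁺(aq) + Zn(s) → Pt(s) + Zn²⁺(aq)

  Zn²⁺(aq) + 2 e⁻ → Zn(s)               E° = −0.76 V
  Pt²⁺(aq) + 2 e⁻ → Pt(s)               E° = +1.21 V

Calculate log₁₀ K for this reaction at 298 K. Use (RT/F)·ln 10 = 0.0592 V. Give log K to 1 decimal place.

The Pt²⁺/Pt couple is reduced (cathode); E°cell = +1.21 − (−0.76) = +1.97 V with n = 2.
At equilibrium E = 0, so log K = nE°cell / 0.0592 = (2)(+1.97) / 0.0592 = 66.6.

log K = 66.6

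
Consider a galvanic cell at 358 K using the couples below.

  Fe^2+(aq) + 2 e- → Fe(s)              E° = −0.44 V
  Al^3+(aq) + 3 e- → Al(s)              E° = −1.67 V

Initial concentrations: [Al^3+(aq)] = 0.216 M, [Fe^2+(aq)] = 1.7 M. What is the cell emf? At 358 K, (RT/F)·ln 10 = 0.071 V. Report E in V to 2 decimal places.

The Fe²⁺/Fe couple has the more positive E°, so it is the cathode; Al³⁺/Al is the anode.
E°cell = E°cat − E°an = −0.44 − (−1.67) = +1.23 V; n = 6.
The balanced reaction is 3 Fe^2+(aq) + 2 Al(s) → 3 Fe(s) + 2 Al^3+(aq), so Q = [Al^3+(aq)]^2 / [Fe^2+(aq)]^3 = 0.0095 and log Q = −2.022.
E = E° − (0.071/n)·log Q = +1.23 − (0.071/6)(−2.022) = +1.25 V.

+1.25 V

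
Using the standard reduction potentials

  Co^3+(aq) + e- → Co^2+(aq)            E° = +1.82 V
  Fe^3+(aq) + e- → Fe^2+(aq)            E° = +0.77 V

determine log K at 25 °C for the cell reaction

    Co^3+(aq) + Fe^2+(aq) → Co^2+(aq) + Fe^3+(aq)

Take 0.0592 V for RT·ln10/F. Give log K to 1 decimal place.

The Co³⁺/Co²⁺ couple is reduced (cathode); E°cell = +1.82 − (+0.77) = +1.05 V with n = 1.
At equilibrium E = 0, so log K = nE°cell / 0.0592 = (1)(+1.05) / 0.0592 = 17.7.

log K = 17.7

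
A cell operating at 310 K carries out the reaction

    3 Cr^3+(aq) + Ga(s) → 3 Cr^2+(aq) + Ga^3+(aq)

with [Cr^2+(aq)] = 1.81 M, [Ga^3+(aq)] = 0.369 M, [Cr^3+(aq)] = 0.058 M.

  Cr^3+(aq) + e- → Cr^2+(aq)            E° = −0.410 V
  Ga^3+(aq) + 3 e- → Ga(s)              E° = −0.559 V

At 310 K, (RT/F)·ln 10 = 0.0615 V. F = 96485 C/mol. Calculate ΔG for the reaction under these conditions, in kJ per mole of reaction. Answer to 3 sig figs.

−19.1 kJ/mol

The standard cell potential is −0.410 − (−0.559) = +0.149 V, with n = 3 electrons in the balanced equation.
Q = ([Cr^2+(aq)]^3·[Ga^3+(aq)]) / [Cr^3+(aq)]^3 = 1.12×10^4, so log Q = 4.050 and E = +0.149 − (0.0615/3)(4.050) = +0.0660 V.
ΔG = −nFE = −(3)(96485)(+0.0660) J/mol = −19.1 kJ/mol.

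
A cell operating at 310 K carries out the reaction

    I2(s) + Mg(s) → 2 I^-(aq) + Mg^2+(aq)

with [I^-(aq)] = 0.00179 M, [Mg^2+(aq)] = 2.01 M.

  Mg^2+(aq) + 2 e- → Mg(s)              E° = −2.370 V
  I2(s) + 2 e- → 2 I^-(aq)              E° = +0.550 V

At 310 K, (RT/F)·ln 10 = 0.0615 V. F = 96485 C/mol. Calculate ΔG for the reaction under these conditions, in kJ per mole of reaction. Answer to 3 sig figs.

With I₂/I⁻ reduced at the cathode, E°cell = +0.550 − (−2.370) = +2.920 V and n = 2.
The reaction quotient is [I^-(aq)]^2·[Mg^2+(aq)] = 6.44×10^−6; by Nernst, E = +2.920 − (0.0615/2)(−5.191) = +3.0796 V.
Finally ΔG = −nFE = −(2)(96485 C/mol)(+3.0796 V) = −594 kJ/mol.

−594 kJ/mol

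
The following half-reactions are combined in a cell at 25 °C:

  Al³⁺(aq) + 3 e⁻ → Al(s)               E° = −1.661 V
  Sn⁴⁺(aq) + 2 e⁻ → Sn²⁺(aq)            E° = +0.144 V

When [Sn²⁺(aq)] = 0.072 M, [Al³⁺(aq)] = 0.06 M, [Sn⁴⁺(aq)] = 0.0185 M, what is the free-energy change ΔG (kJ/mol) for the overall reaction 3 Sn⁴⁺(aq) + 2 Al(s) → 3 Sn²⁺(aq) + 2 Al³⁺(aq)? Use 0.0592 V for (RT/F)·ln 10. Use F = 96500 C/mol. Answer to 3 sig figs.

The standard cell potential is +0.144 − (−1.661) = +1.805 V, with n = 6 electrons in the balanced equation.
Here Q = ([Sn²⁺(aq)]^3·[Al³⁺(aq)]^2) / [Sn⁴⁺(aq)]^3 = 0.212 (log Q = −0.673), giving E = +1.805 − (0.0592/6)·(−0.673) = +1.8116 V.
ΔG = −nFE = −(6)(96500)(+1.8116) J/mol = −1050 kJ/mol.

−1050 kJ/mol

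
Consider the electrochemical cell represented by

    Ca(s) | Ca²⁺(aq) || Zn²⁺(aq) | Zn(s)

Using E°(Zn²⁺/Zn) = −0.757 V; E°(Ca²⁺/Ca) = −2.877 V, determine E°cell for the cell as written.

By convention the left-hand electrode in cell notation is the anode (oxidation) and the right-hand electrode is the cathode (reduction).
E°cell = E°(right) − E°(left) = −0.757 − (−2.877) = +2.120 V.

+2.120 V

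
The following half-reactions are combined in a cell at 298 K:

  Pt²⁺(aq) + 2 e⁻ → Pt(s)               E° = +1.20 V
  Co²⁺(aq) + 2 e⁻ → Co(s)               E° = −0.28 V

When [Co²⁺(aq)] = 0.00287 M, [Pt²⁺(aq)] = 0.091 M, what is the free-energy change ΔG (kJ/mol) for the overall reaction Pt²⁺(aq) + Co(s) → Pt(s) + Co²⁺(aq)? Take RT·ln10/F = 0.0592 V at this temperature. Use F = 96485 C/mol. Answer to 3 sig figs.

−294 kJ/mol

The standard cell potential is +1.20 − (−0.28) = +1.48 V, with n = 2 electrons in the balanced equation.
Here Q = [Co²⁺(aq)] / [Pt²⁺(aq)] = 0.0315 (log Q = −1.501), giving E = +1.48 − (0.0592/2)·(−1.501) = +1.5244 V.
ΔG = −nFE = −(2)(96485)(+1.5244) J/mol = −294 kJ/mol.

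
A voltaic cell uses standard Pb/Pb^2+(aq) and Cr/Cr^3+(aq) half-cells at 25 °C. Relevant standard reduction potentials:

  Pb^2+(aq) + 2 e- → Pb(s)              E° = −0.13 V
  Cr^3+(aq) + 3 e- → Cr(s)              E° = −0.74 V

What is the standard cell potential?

+0.61 V

Of the two couples in this cell, the one with the more positive reduction potential is reduced at the cathode: here that is Pb²⁺/Pb (−0.13 V); Cr³⁺/Cr (−0.74 V) is the anode.
E°cell = E°(cathode) − E°(anode) = −0.13 − (−0.74) = +0.61 V.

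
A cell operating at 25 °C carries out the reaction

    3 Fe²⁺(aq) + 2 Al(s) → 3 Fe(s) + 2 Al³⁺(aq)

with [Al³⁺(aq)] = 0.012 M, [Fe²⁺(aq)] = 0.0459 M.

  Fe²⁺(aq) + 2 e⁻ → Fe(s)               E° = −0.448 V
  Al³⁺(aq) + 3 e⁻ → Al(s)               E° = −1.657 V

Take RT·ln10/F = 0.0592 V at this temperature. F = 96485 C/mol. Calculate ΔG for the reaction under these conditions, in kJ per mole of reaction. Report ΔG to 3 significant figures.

E°cell = −0.448 − (−1.657) = +1.209 V; the balanced reaction transfers n = 6 electrons.
Q = [Al³⁺(aq)]^2 / [Fe²⁺(aq)]^3 = 1.49, so log Q = 0.173 and E = +1.209 − (0.0592/6)(0.173) = +1.2073 V.
ΔG = −nFE = −(6)(96485)(+1.2073) J/mol = −699 kJ/mol.

−699 kJ/mol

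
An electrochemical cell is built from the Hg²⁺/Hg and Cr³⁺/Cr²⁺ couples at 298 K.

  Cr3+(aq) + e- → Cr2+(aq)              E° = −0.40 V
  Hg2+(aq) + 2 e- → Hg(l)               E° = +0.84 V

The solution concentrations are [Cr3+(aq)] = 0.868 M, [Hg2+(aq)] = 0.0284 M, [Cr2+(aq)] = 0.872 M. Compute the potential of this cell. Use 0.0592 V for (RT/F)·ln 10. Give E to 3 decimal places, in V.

+1.194 V

Since E°(Hg²⁺/Hg) > E°(Cr³⁺/Cr²⁺), Hg²⁺/Hg serves as the cathode.
E°cell = +0.84 − (−0.40) = +1.24 V, with n = 2 electrons transferred.
The balanced reaction is Hg2+(aq) + 2 Cr2+(aq) → Hg(l) + 2 Cr3+(aq), so Q = [Cr3+(aq)]^2 / ([Hg2+(aq)]·[Cr2+(aq)]^2) = 34.9 and log Q = 1.543.
Applying E = E° − (RT ln10/nF)·log Q gives +1.24 − (0.0592/2)(1.543) = +1.194 V.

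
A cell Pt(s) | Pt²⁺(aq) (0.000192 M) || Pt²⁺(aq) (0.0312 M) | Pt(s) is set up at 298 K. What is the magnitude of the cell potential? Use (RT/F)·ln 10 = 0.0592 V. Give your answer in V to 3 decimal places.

0.065 V

For a concentration cell E°cell = 0, since both electrodes use the same couple.
The compartment with the higher Pt²⁺(aq) concentration (0.0312 M) acts as the cathode; ions are reduced there and produced at the dilute (0.000192 M) anode.
With n = 2, Ecell = −(0.0592/2)·log([dilute]/[conc]) = −(0.0592/2)·log(0.000192/0.0312) = +0.065 V.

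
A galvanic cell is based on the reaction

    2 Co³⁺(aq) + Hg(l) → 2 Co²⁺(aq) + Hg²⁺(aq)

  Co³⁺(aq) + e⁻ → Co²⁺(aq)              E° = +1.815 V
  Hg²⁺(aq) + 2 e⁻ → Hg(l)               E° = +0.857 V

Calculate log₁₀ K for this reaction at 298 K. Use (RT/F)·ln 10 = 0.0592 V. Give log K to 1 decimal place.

The Co³⁺/Co²⁺ couple is reduced (cathode); E°cell = +1.815 − (+0.857) = +0.958 V with n = 2.
At equilibrium E = 0, so log K = nE°cell / 0.0592 = (2)(+0.958) / 0.0592 = 32.4.

log K = 32.4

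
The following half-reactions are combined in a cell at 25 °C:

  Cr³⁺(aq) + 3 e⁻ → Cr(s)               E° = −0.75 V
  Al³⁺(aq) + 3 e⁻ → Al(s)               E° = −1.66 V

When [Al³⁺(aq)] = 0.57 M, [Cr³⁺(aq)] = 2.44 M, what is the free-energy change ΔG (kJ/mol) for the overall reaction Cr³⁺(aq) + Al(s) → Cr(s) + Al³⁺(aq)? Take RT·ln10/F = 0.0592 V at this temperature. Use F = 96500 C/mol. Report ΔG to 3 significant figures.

−267 kJ/mol

The standard cell potential is −0.75 − (−1.66) = +0.91 V, with n = 3 electrons in the balanced equation.
The reaction quotient is [Al³⁺(aq)] / [Cr³⁺(aq)] = 0.234; by Nernst, E = +0.91 − (0.0592/3)(−0.632) = +0.9225 V.
ΔG = −nFE = −(3)(96500)(+0.9225) J/mol = −267 kJ/mol.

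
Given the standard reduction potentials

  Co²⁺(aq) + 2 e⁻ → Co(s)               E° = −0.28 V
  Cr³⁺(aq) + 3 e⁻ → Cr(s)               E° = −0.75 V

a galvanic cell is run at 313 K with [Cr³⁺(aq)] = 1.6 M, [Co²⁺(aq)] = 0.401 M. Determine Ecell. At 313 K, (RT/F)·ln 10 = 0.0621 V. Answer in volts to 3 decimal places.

+0.453 V

The Co²⁺/Co couple has the more positive E°, so it is the cathode; Cr³⁺/Cr is the anode.
E°cell = E°cat − E°an = −0.28 − (−0.75) = +0.47 V; n = 6.
Balancing gives 3 Co²⁺(aq) + 2 Cr(s) → 3 Co(s) + 2 Cr³⁺(aq); hence Q = [Cr³⁺(aq)]^2 / [Co²⁺(aq)]^3 = 39.7 (log Q = 1.599).
E = E° − (0.0621/n)·log Q = +0.47 − (0.0621/6)(1.599) = +0.453 V.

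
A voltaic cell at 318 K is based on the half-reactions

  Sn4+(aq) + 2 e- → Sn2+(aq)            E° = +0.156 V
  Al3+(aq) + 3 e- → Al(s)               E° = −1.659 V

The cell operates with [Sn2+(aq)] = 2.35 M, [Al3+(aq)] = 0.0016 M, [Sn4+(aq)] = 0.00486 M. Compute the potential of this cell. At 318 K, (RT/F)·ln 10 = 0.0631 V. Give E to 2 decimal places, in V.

Sn⁴⁺/Sn²⁺ is reduced (cathode, E° = +0.156 V) and Al³⁺/Al is oxidized (anode).
E°cell = +0.156 − (−1.659) = +1.815 V, with n = 6 electrons transferred.
Balancing gives 3 Sn4+(aq) + 2 Al(s) → 3 Sn2+(aq) + 2 Al3+(aq); hence Q = ([Sn2+(aq)]^3·[Al3+(aq)]^2) / [Sn4+(aq)]^3 = 289 (log Q = 2.462).
Applying E = E° − (RT ln10/nF)·log Q gives +1.815 − (0.0631/6)(2.462) = +1.79 V.

+1.79 V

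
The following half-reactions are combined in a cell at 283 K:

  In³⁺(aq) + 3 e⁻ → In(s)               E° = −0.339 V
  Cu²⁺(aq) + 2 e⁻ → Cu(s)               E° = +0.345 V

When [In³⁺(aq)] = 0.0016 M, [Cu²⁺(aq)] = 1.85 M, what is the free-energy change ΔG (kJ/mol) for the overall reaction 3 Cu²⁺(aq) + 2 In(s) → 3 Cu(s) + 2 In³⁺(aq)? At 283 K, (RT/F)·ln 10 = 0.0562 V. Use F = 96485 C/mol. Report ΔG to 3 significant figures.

−431 kJ/mol

With Cu²⁺/Cu reduced at the cathode, E°cell = +0.345 − (−0.339) = +0.684 V and n = 6.
Here Q = [In³⁺(aq)]^2 / [Cu²⁺(aq)]^3 = 4.04×10^−7 (log Q = −6.393), giving E = +0.684 − (0.0562/6)·(−6.393) = +0.7439 V.
Finally ΔG = −nFE = −(6)(96485 C/mol)(+0.7439 V) = −431 kJ/mol.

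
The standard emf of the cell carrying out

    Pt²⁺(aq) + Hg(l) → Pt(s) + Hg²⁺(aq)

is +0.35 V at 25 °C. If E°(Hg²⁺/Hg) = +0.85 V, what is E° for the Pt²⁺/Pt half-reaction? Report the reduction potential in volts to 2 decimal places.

In the reaction as written the Pt²⁺/Pt couple is reduced (cathode) and Hg²⁺/Hg is oxidized (anode), so E°cell = E°(Pt²⁺/Pt) − E°(Hg²⁺/Hg).
E°(Pt²⁺/Pt) = E°cell + E°(anode) = +0.35 + (+0.85) = +1.20 V.

+1.20 V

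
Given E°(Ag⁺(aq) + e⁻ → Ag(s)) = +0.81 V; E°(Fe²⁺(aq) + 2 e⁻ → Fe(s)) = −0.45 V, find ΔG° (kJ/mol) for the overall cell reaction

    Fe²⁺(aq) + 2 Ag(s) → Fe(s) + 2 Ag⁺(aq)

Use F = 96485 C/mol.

+243 kJ/mol

In the reaction as written Fe²⁺(aq) is reduced, so the Fe²⁺/Fe couple is the cathode and Ag⁺/Ag is the anode.
E°cell = −0.45 − (+0.81) = −1.26 V; balancing electrons gives n = 2.
ΔG° = −nFE°cell = −(2)(96485)(−1.26) J/mol = +243 kJ/mol.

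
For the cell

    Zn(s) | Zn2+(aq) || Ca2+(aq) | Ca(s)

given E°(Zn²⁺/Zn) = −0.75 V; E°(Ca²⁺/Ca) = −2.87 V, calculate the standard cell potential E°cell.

−2.12 V

By convention the left-hand electrode in cell notation is the anode (oxidation) and the right-hand electrode is the cathode (reduction).
E°cell = E°(right) − E°(left) = −2.87 − (−0.75) = −2.12 V.
The negative sign shows that, as written, the cell would require an external voltage to drive the reaction.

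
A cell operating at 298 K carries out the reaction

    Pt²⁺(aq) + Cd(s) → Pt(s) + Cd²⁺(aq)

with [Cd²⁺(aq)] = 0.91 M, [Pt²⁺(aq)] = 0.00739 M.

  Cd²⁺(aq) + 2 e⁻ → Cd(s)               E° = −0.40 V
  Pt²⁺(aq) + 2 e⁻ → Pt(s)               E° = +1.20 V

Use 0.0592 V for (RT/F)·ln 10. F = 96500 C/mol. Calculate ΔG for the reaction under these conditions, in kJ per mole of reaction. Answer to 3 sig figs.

E°cell = +1.20 − (−0.40) = +1.60 V; the balanced reaction transfers n = 2 electrons.
Q = [Cd²⁺(aq)] / [Pt²⁺(aq)] = 123, so log Q = 2.090 and E = +1.60 − (0.0592/2)(2.090) = +1.5381 V.
Then ΔG = −nFE = −2 × 96500 × +1.5381 J/mol = −297 kJ/mol.

−297 kJ/mol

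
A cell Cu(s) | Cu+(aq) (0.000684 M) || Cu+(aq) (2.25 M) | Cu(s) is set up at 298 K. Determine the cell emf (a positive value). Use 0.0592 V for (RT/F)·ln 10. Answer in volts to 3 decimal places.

For a concentration cell E°cell = 0, since both electrodes use the same couple.
The compartment with the higher Cu+(aq) concentration (2.25 M) acts as the cathode; ions are reduced there and produced at the dilute (0.000684 M) anode.
With n = 1, Ecell = −(0.0592/1)·log([dilute]/[conc]) = −(0.0592/1)·log(0.000684/2.25) = +0.208 V.

0.208 V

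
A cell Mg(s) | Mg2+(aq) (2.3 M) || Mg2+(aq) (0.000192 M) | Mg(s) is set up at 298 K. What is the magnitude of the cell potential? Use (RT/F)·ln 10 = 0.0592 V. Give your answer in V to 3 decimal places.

0.121 V

For a concentration cell E°cell = 0, since both electrodes use the same couple.
The compartment with the higher Mg2+(aq) concentration (2.3 M) acts as the cathode; ions are reduced there and produced at the dilute (0.000192 M) anode.
With n = 2, Ecell = −(0.0592/2)·log([dilute]/[conc]) = −(0.0592/2)·log(0.000192/2.3) = +0.121 V.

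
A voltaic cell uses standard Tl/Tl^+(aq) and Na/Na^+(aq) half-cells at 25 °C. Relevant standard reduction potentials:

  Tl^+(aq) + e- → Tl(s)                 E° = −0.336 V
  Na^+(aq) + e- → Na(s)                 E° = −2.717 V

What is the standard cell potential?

The Tl⁺/Tl couple has the higher E°, so Tl ion is reduced (cathode) and Na is oxidized (anode).
E°cell = E°(cathode) − E°(anode) = −0.336 − (−2.717) = +2.381 V.

+2.381 V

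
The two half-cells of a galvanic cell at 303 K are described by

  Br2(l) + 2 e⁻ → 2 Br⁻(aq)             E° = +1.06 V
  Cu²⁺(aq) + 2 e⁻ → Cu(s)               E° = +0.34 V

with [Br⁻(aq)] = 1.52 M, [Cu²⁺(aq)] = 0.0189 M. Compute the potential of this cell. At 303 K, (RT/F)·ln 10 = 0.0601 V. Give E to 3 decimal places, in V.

+0.761 V

Br₂/Br⁻ is reduced (cathode, E° = +1.06 V) and Cu²⁺/Cu is oxidized (anode).
E°cell = E°cat − E°an = +1.06 − (+0.34) = +0.72 V; n = 2.
The balanced reaction is Br2(l) + Cu(s) → 2 Br⁻(aq) + Cu²⁺(aq), so Q = [Br⁻(aq)]^2·[Cu²⁺(aq)] = 0.0437 and log Q = −1.360.
By the Nernst equation, E = +0.72 − (0.0601/2)·(−1.360) = +0.761 V.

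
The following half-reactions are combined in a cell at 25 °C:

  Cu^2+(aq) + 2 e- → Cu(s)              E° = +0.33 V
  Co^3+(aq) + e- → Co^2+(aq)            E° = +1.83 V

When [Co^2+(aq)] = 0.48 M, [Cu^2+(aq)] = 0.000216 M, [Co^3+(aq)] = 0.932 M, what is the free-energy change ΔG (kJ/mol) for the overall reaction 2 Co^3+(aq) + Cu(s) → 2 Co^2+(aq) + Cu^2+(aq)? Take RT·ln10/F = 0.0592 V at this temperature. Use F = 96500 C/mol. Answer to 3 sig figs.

With Co³⁺/Co²⁺ reduced at the cathode, E°cell = +1.83 − (+0.33) = +1.50 V and n = 2.
The reaction quotient is ([Co^2+(aq)]^2·[Cu^2+(aq)]) / [Co^3+(aq)]^2 = 5.73×10^−5; by Nernst, E = +1.50 − (0.0592/2)(−4.242) = +1.6256 V.
Then ΔG = −nFE = −2 × 96500 × +1.6256 J/mol = −314 kJ/mol.

−314 kJ/mol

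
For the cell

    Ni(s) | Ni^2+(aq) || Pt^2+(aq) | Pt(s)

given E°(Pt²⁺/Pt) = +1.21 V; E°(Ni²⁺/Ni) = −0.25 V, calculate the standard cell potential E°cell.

+1.46 V

By convention the left-hand electrode in cell notation is the anode (oxidation) and the right-hand electrode is the cathode (reduction).
E°cell = E°(right) − E°(left) = +1.21 − (−0.25) = +1.46 V.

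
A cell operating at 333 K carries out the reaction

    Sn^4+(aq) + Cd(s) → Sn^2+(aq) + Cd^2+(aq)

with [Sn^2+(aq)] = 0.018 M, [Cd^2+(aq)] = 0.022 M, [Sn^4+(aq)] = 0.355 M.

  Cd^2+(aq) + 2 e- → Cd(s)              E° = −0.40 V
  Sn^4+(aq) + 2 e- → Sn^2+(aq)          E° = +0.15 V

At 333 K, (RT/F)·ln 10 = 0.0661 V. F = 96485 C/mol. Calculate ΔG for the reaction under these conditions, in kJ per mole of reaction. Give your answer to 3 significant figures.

−125 kJ/mol

The standard cell potential is +0.15 − (−0.40) = +0.55 V, with n = 2 electrons in the balanced equation.
The reaction quotient is ([Sn^2+(aq)]·[Cd^2+(aq)]) / [Sn^4+(aq)] = 0.00112; by Nernst, E = +0.55 − (0.0661/2)(−2.953) = +0.6476 V.
ΔG = −nFE = −(2)(96485)(+0.6476) J/mol = −125 kJ/mol.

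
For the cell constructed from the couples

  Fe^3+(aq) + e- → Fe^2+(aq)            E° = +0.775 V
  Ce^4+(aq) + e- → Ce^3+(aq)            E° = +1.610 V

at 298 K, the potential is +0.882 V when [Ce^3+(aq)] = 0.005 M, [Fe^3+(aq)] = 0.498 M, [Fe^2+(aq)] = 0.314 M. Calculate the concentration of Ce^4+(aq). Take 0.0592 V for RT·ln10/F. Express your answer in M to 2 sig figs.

0.049 M

Ce⁴⁺/Ce³⁺ is the cathode (higher E°); E°cell = +1.610 − (+0.775) = +0.835 V with n = 1.
Since E = E° − (0.0592/n)·log Q, log Q = n(E° − E)/0.0592 = −0.794.
Balancing electrons gives Ce^4+(aq) + Fe^2+(aq) → Ce^3+(aq) + Fe^3+(aq); thus Q = ([Ce^3+(aq)]·[Fe^3+(aq)]) / ([Ce^4+(aq)]·[Fe^2+(aq)]).
Solving for the unknown gives log [Ce^4+(aq)] = −1.307, so [Ce^4+(aq)] ≈ 0.049 M.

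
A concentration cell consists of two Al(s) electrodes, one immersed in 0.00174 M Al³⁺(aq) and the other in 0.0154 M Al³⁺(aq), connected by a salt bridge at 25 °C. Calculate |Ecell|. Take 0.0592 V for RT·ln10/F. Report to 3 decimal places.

For a concentration cell E°cell = 0, since both electrodes use the same couple.
The compartment with the higher Al³⁺(aq) concentration (0.0154 M) acts as the cathode; ions are reduced there and produced at the dilute (0.00174 M) anode.
With n = 3, Ecell = −(0.0592/3)·log([dilute]/[conc]) = −(0.0592/3)·log(0.00174/0.0154) = +0.019 V.

0.019 V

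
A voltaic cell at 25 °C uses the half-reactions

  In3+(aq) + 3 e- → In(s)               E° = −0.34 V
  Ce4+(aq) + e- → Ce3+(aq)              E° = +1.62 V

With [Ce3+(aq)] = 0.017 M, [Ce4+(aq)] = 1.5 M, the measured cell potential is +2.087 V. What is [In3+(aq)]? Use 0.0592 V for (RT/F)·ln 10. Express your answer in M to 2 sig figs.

The Ce⁴⁺/Ce³⁺ couple has the larger reduction potential, so it is the cathode: E°cell = +1.62 − (−0.34) = +1.96 V and n = 3.
From the Nernst equation, log Q = n(E° − E)/0.0592 = 3·(+1.96 − (+2.087))/0.0592 = −6.436.
Balancing electrons gives 3 Ce4+(aq) + In(s) → 3 Ce3+(aq) + In3+(aq); thus Q = ([Ce3+(aq)]^3·[In3+(aq)]) / [Ce4+(aq)]^3.
Solving for the unknown gives log [In3+(aq)] = −0.599, so [In3+(aq)] ≈ 0.25 M.

0.25 M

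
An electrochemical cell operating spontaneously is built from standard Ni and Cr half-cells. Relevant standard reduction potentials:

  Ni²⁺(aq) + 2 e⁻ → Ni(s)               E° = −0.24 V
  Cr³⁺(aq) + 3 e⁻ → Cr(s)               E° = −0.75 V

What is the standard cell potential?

The Ni²⁺/Ni couple has the higher E°, so Ni ion is reduced (cathode) and Cr is oxidized (anode).
E°cell = E°(cathode) − E°(anode) = −0.24 − (−0.75) = +0.51 V.

+0.51 V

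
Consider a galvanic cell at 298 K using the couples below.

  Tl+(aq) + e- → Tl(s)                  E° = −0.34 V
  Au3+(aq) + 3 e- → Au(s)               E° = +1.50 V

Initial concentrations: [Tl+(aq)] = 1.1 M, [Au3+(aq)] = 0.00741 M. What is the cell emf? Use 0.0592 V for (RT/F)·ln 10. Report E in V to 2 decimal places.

Since E°(Au³⁺/Au) > E°(Tl⁺/Tl), Au³⁺/Au serves as the cathode.
E°cell = E°cat − E°an = +1.50 − (−0.34) = +1.84 V; n = 3.
For the overall reaction Au3+(aq) + 3 Tl(s) → Au(s) + 3 Tl+(aq), Q = [Tl+(aq)]^3 / [Au3+(aq)] = 180, giving log Q = 2.254.
Applying E = E° − (RT ln10/nF)·log Q gives +1.84 − (0.0592/3)(2.254) = +1.80 V.

+1.80 V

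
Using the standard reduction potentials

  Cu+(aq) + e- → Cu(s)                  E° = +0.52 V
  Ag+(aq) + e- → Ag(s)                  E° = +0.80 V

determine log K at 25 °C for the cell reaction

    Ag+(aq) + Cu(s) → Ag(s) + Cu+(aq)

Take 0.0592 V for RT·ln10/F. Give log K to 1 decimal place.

log K = 4.7

The Ag⁺/Ag couple is reduced (cathode); E°cell = +0.80 − (+0.52) = +0.28 V with n = 1.
At equilibrium E = 0, so log K = nE°cell / 0.0592 = (1)(+0.28) / 0.0592 = 4.7.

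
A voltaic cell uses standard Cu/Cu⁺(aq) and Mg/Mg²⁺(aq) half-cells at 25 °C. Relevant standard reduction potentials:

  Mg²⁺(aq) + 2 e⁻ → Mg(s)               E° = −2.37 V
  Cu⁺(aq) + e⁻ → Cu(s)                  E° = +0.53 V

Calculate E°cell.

The Cu⁺/Cu couple has the higher E°, so Cu ion is reduced (cathode) and Mg is oxidized (anode).
E°cell = E°(cathode) − E°(anode) = +0.53 − (−2.37) = +2.90 V.

+2.90 V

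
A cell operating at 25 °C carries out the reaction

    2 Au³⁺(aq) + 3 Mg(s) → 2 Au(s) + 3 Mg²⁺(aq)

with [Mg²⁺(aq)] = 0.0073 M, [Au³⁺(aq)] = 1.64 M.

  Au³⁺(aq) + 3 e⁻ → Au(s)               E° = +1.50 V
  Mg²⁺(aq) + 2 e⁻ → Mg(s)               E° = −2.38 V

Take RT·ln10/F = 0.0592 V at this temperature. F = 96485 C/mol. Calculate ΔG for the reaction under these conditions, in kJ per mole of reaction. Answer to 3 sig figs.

−2290 kJ/mol

With Au³⁺/Au reduced at the cathode, E°cell = +1.50 − (−2.38) = +3.88 V and n = 6.
Q = [Mg²⁺(aq)]^3 / [Au³⁺(aq)]^2 = 1.45×10^−7, so log Q = −6.840 and E = +3.88 − (0.0592/6)(−6.840) = +3.9475 V.
Finally ΔG = −nFE = −(6)(96485 C/mol)(+3.9475 V) = −2290 kJ/mol.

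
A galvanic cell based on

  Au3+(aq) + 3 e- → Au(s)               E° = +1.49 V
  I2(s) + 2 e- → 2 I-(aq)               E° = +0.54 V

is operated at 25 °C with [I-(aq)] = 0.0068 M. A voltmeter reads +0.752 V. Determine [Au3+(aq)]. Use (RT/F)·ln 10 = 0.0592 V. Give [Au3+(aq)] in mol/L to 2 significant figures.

With Au³⁺/Au at the cathode and I₂/I⁻ at the anode, E°cell = +1.49 − (+0.54) = +0.95 V (n = 6).
From the Nernst equation, log Q = n(E° − E)/0.0592 = 6·(+0.95 − (+0.752))/0.0592 = 20.068.
For 2 Au3+(aq) + 6 I-(aq) → 2 Au(s) + 3 I2(s), the reaction quotient is Q = 1 / ([Au3+(aq)]^2·[I-(aq)]^6).
Substituting the known concentrations and solving, log [Au3+(aq)] = −3.532 and [Au3+(aq)] = 0.00029 M.

0.00029 M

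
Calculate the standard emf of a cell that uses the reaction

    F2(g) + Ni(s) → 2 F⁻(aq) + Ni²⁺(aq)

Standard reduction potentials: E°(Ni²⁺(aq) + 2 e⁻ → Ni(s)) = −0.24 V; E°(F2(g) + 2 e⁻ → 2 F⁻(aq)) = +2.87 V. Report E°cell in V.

In the reaction as written, F2(g) is reduced (cathode) and Ni²⁺(aq) is produced by oxidation at the anode.
E°cell = E°(cathode) − E°(anode) = +2.87 − (−0.24) = +3.11 V.
The positive value indicates the reaction is spontaneous as written.

+3.11 V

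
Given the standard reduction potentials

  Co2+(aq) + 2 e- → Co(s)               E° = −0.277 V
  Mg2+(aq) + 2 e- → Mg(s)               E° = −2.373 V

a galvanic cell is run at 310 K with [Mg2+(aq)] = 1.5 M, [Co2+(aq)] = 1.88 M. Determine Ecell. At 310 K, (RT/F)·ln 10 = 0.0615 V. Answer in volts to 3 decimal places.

Co²⁺/Co is reduced (cathode, E° = −0.277 V) and Mg²⁺/Mg is oxidized (anode).
E°cell = −0.277 − (−2.373) = +2.096 V, with n = 2 electrons transferred.
The balanced reaction is Co2+(aq) + Mg(s) → Co(s) + Mg2+(aq), so Q = [Mg2+(aq)] / [Co2+(aq)] = 0.798 and log Q = −0.098.
By the Nernst equation, E = +2.096 − (0.0615/2)·(−0.098) = +2.099 V.

+2.099 V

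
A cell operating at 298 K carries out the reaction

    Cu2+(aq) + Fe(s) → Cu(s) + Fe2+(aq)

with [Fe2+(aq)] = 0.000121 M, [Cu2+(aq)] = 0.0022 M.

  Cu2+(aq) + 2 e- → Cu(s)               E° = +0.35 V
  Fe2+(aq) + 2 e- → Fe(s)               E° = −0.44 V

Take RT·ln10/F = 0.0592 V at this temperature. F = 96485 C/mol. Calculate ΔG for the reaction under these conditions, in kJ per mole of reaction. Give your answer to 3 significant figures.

−160 kJ/mol

E°cell = +0.35 − (−0.44) = +0.79 V; the balanced reaction transfers n = 2 electrons.
Here Q = [Fe2+(aq)] / [Cu2+(aq)] = 0.055 (log Q = −1.260), giving E = +0.79 − (0.0592/2)·(−1.260) = +0.8273 V.
ΔG = −nFE = −(2)(96485)(+0.8273) J/mol = −160 kJ/mol.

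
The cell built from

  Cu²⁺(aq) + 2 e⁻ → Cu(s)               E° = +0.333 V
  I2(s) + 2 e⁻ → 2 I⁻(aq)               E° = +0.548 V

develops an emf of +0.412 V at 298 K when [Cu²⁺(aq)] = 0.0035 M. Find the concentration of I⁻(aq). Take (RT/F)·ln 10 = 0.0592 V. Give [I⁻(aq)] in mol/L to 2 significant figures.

The I₂/I⁻ couple has the larger reduction potential, so it is the cathode: E°cell = +0.548 − (+0.333) = +0.215 V and n = 2.
From the Nernst equation, log Q = n(E° − E)/0.0592 = 2·(+0.215 − (+0.412))/0.0592 = −6.655.
For I2(s) + Cu(s) → 2 I⁻(aq) + Cu²⁺(aq), the reaction quotient is Q = [I⁻(aq)]^2·[Cu²⁺(aq)].
Substituting the known concentrations and solving, log [I⁻(aq)] = −2.100 and [I⁻(aq)] = 0.0079 M.

0.0079 M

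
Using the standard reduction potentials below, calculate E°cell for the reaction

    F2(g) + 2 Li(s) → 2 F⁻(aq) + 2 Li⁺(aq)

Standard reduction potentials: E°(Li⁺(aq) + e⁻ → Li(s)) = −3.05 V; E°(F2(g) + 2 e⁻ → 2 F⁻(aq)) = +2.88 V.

In the reaction as written, F2(g) is reduced (cathode) and Li⁺(aq) is produced by oxidation at the anode.
E°cell = E°(cathode) − E°(anode) = +2.88 − (−3.05) = +5.93 V.
The positive value indicates the reaction is spontaneous as written.

+5.93 V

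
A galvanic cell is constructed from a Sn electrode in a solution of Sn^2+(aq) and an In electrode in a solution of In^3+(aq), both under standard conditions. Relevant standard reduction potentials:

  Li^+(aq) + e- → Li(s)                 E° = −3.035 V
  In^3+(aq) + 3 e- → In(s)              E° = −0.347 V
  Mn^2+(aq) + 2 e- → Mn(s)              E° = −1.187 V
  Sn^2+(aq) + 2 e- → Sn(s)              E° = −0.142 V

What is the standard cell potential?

The Sn²⁺/Sn couple has the higher E°, so Sn ion is reduced (cathode) and In is oxidized (anode).
E°cell = E°(cathode) − E°(anode) = −0.142 − (−0.347) = +0.205 V.

+0.205 V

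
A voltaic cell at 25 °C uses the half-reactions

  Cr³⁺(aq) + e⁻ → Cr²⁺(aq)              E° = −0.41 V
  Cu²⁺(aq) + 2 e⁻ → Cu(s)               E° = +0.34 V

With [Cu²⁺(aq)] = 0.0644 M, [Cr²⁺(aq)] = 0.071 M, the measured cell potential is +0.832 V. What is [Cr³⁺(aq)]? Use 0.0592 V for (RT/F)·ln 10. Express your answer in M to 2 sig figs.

Cu²⁺/Cu is the cathode (higher E°); E°cell = +0.34 − (−0.41) = +0.75 V with n = 2.
Rearranging E = E° − (0.0592/n)·log Q gives log Q = 2(+0.75 − (+0.832))/0.0592 = −2.770.
For Cu²⁺(aq) + 2 Cr²⁺(aq) → Cu(s) + 2 Cr³⁺(aq), the reaction quotient is Q = [Cr³⁺(aq)]^2 / ([Cu²⁺(aq)]·[Cr²⁺(aq)]^2).
Isolating [Cr³⁺(aq)] in Q = 10^{−2.770} yields log [Cr³⁺(aq)] = −3.129, i.e. 0.00074 M.

0.00074 M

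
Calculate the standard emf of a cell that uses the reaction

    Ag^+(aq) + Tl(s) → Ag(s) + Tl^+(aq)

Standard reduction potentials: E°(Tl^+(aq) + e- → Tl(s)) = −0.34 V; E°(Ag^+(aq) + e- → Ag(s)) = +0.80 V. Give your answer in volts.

Ag^+(aq) gains electrons, so the Ag⁺/Ag couple is the cathode; the Tl⁺/Tl couple is the anode.
E°cell = E°(cathode) − E°(anode) = +0.80 − (−0.34) = +1.14 V.

+1.14 V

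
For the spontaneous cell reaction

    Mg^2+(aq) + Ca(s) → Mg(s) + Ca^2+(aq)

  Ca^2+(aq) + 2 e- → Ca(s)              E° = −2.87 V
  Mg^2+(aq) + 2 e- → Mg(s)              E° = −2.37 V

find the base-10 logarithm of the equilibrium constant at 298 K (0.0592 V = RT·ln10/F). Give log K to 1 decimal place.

log K = 16.9

The Mg²⁺/Mg couple is reduced (cathode); E°cell = −2.37 − (−2.87) = +0.50 V with n = 2.
At equilibrium E = 0, so log K = nE°cell / 0.0592 = (2)(+0.50) / 0.0592 = 16.9.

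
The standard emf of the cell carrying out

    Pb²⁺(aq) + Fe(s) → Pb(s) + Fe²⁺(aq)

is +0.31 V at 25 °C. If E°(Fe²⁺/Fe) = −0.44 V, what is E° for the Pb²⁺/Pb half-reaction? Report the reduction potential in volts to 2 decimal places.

−0.13 V

In the reaction as written the Pb²⁺/Pb couple is reduced (cathode) and Fe²⁺/Fe is oxidized (anode), so E°cell = E°(Pb²⁺/Pb) − E°(Fe²⁺/Fe).
E°(Pb²⁺/Pb) = E°cell + E°(anode) = +0.31 + (−0.44) = −0.13 V.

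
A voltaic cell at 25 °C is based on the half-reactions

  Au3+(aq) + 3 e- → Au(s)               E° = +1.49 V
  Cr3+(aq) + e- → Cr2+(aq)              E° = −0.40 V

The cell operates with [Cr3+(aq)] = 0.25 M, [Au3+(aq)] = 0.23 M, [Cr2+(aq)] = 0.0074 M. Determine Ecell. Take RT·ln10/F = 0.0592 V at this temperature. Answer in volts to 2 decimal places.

+1.79 V

Au³⁺/Au is reduced (cathode, E° = +1.49 V) and Cr³⁺/Cr²⁺ is oxidized (anode).
E°cell = +1.49 − (−0.40) = +1.89 V, with n = 3 electrons transferred.
The balanced reaction is Au3+(aq) + 3 Cr2+(aq) → Au(s) + 3 Cr3+(aq), so Q = [Cr3+(aq)]^3 / ([Au3+(aq)]·[Cr2+(aq)]^3) = 1.68×10^5 and log Q = 5.224.
By the Nernst equation, E = +1.89 − (0.0592/3)·(5.224) = +1.79 V.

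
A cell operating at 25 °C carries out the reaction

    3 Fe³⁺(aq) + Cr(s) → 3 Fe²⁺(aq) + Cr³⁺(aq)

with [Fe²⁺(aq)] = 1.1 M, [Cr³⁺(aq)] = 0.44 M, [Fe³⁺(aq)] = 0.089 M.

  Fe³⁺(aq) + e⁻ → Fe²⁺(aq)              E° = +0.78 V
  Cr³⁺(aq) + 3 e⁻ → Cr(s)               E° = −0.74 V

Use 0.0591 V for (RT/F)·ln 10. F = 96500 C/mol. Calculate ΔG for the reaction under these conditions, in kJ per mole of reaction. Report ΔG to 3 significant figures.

−423 kJ/mol

The standard cell potential is +0.78 − (−0.74) = +1.52 V, with n = 3 electrons in the balanced equation.
Q = ([Fe²⁺(aq)]^3·[Cr³⁺(aq)]) / [Fe³⁺(aq)]^3 = 831, so log Q = 2.919 and E = +1.52 − (0.0591/3)(2.919) = +1.4625 V.
ΔG = −nFE = −(3)(96500)(+1.4625) J/mol = −423 kJ/mol.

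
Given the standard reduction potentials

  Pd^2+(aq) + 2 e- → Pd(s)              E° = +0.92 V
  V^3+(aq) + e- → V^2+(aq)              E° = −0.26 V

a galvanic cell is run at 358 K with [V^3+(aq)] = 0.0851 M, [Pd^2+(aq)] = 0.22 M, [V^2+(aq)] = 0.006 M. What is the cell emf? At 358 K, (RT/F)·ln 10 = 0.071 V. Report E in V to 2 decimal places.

+1.07 V

Since E°(Pd²⁺/Pd) > E°(V³⁺/V²⁺), Pd²⁺/Pd serves as the cathode.
E°cell = E°cat − E°an = +0.92 − (−0.26) = +1.18 V; n = 2.
The balanced reaction is Pd^2+(aq) + 2 V^2+(aq) → Pd(s) + 2 V^3+(aq), so Q = [V^3+(aq)]^2 / ([Pd^2+(aq)]·[V^2+(aq)]^2) = 914 and log Q = 2.961.
E = E° − (0.071/n)·log Q = +1.18 − (0.071/2)(2.961) = +1.07 V.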